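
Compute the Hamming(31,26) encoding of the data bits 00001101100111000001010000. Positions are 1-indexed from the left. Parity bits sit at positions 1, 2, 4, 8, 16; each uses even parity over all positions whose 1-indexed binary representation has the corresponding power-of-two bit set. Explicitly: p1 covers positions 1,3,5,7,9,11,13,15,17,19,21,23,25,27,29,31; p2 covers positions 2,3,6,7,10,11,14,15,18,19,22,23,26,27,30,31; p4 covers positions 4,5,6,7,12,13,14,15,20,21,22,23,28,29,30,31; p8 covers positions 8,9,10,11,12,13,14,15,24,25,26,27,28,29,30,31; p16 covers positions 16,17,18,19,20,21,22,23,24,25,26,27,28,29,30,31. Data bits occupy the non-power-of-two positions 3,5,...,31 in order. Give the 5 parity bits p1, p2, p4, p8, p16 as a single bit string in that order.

00001

Place data bits at non-power-of-two positions: b3=0, b5=0, b6=0, b7=0, b9=1, b10=1, b11=0, b12=1, b13=1, b14=0, b15=0, b17=1, b18=1, b19=1, b20=0, b21=0, b22=0, b23=0, b24=0, b25=1, b26=0, b27=1, b28=0, b29=0, b30=0, b31=0.
p1 = XOR of data positions {3,5,7,9,11,13,15,17,19,21,23,25,27,29,31} = 0⊕0⊕0⊕1⊕0⊕1⊕0⊕1⊕1⊕0⊕0⊕1⊕1⊕0⊕0 = 0
p2 = XOR of data positions {3,6,7,10,11,14,15,18,19,22,23,26,27,30,31} = 0⊕0⊕0⊕1⊕0⊕0⊕0⊕1⊕1⊕0⊕0⊕0⊕1⊕0⊕0 = 0
p4 = XOR of data positions {5,6,7,12,13,14,15,20,21,22,23,28,29,30,31} = 0⊕0⊕0⊕1⊕1⊕0⊕0⊕0⊕0⊕0⊕0⊕0⊕0⊕0⊕0 = 0
p8 = XOR of data positions {9,10,11,12,13,14,15,24,25,26,27,28,29,30,31} = 1⊕1⊕0⊕1⊕1⊕0⊕0⊕0⊕1⊕0⊕1⊕0⊕0⊕0⊕0 = 0
p16 = XOR of data positions {17,18,19,20,21,22,23,24,25,26,27,28,29,30,31} = 1⊕1⊕1⊕0⊕0⊕0⊕0⊕0⊕1⊕0⊕1⊕0⊕0⊕0⊕0 = 1
Parity bits p1,p2,p4,p8,p16 = 00001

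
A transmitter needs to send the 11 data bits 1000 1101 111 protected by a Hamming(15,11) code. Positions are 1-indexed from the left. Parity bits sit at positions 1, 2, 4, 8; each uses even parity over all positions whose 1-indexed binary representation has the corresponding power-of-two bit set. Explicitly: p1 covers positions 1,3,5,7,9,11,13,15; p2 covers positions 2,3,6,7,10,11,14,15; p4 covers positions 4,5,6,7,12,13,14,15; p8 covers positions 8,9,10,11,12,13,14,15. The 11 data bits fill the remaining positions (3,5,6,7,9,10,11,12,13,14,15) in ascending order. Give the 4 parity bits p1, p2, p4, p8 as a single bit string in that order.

0000

Place data bits at non-power-of-two positions: b3=1, b5=0, b6=0, b7=0, b9=1, b10=1, b11=0, b12=1, b13=1, b14=1, b15=1.
p1 = XOR of data positions {3,5,7,9,11,13,15} = 1⊕0⊕0⊕1⊕0⊕1⊕1 = 0
p2 = XOR of data positions {3,6,7,10,11,14,15} = 1⊕0⊕0⊕1⊕0⊕1⊕1 = 0
p4 = XOR of data positions {5,6,7,12,13,14,15} = 0⊕0⊕0⊕1⊕1⊕1⊕1 = 0
p8 = XOR of data positions {9,10,11,12,13,14,15} = 1⊕1⊕0⊕1⊕1⊕1⊕1 = 0
Parity bits p1,p2,p4,p8 = 0000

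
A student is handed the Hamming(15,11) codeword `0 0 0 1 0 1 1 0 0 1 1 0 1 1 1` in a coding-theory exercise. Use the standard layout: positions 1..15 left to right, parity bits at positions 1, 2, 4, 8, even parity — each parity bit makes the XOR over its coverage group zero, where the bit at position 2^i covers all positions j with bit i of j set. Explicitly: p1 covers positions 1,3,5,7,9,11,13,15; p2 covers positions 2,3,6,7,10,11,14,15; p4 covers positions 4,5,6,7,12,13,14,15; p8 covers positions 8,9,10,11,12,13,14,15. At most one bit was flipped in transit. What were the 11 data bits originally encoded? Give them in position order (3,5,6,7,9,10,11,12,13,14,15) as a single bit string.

s1: b1⊕b3⊕b5⊕b7⊕b9⊕b11⊕b13⊕b15 = 0⊕0⊕0⊕1⊕0⊕1⊕1⊕1 = 0
s2: b2⊕b3⊕b6⊕b7⊕b10⊕b11⊕b14⊕b15 = 0⊕0⊕1⊕1⊕1⊕1⊕1⊕1 = 0
s4: b4⊕b5⊕b6⊕b7⊕b12⊕b13⊕b14⊕b15 = 1⊕0⊕1⊕1⊕0⊕1⊕1⊕1 = 0
s8: b8⊕b9⊕b10⊕b11⊕b12⊕b13⊕b14⊕b15 = 0⊕0⊕1⊕1⊕0⊕1⊕1⊕1 = 1
Syndrome (s8...s1) = 1000 → position 8.
Flip bit 8: corrected codeword = 000101110110111
Data bits at positions 3,5,6,7,9,10,11,12,13,14,15: 00110110111

00110110111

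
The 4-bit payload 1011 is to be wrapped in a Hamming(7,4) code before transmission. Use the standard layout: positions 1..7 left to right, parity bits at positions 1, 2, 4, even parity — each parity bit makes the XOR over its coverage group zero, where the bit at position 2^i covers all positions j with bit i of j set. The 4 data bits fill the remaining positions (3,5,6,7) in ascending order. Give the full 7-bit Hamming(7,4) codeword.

Place data bits at non-power-of-two positions: b3=1, b5=0, b6=1, b7=1.
p1 = XOR of data positions {3,5,7} = 1⊕0⊕1 = 0
p2 = XOR of data positions {3,6,7} = 1⊕1⊕1 = 1
p4 = XOR of data positions {5,6,7} = 0⊕1⊕1 = 0
Codeword b1..b7 = 0110011

0110011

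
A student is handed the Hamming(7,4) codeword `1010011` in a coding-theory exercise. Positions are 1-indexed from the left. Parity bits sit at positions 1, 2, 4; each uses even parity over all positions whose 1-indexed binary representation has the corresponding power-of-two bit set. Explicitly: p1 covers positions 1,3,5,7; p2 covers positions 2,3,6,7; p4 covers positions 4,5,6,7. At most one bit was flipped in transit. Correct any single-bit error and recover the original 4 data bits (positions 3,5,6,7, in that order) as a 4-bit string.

0011

s1: b1⊕b3⊕b5⊕b7 = 1⊕1⊕0⊕1 = 1
s2: b2⊕b3⊕b6⊕b7 = 0⊕1⊕1⊕1 = 1
s4: b4⊕b5⊕b6⊕b7 = 0⊕0⊕1⊕1 = 0
Syndrome (s4...s1) = 011 → position 3.
Flip bit 3: corrected codeword = 1000011
Data bits at positions 3,5,6,7: 0011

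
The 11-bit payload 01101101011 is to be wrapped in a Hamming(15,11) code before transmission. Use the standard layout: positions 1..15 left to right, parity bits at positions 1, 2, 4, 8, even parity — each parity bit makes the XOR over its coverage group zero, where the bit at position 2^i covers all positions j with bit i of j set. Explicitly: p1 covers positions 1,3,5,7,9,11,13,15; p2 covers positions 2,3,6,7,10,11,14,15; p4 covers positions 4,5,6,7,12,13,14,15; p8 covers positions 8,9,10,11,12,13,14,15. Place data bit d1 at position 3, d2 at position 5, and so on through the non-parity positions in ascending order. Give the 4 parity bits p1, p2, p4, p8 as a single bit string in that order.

1011

Place data bits at non-power-of-two positions: b3=0, b5=1, b6=1, b7=0, b9=1, b10=1, b11=0, b12=1, b13=0, b14=1, b15=1.
p1 = XOR of data positions {3,5,7,9,11,13,15} = 0⊕1⊕0⊕1⊕0⊕0⊕1 = 1
p2 = XOR of data positions {3,6,7,10,11,14,15} = 0⊕1⊕0⊕1⊕0⊕1⊕1 = 0
p4 = XOR of data positions {5,6,7,12,13,14,15} = 1⊕1⊕0⊕1⊕0⊕1⊕1 = 1
p8 = XOR of data positions {9,10,11,12,13,14,15} = 1⊕1⊕0⊕1⊕0⊕1⊕1 = 1
Parity bits p1,p2,p4,p8 = 1011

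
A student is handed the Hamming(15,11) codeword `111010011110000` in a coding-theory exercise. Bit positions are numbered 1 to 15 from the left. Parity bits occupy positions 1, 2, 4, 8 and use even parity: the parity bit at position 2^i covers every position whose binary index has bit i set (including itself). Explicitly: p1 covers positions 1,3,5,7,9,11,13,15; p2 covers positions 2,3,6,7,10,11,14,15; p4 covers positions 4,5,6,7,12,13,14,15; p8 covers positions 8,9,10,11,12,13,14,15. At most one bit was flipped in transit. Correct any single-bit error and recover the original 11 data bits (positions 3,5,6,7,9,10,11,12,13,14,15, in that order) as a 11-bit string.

s1: b1⊕b3⊕b5⊕b7⊕b9⊕b11⊕b13⊕b15 = 1⊕1⊕1⊕0⊕1⊕1⊕0⊕0 = 1
s2: b2⊕b3⊕b6⊕b7⊕b10⊕b11⊕b14⊕b15 = 1⊕1⊕0⊕0⊕1⊕1⊕0⊕0 = 0
s4: b4⊕b5⊕b6⊕b7⊕b12⊕b13⊕b14⊕b15 = 0⊕1⊕0⊕0⊕0⊕0⊕0⊕0 = 1
s8: b8⊕b9⊕b10⊕b11⊕b12⊕b13⊕b14⊕b15 = 1⊕1⊕1⊕1⊕0⊕0⊕0⊕0 = 0
Syndrome (s8...s1) = 0101 → position 5.
Flip bit 5: corrected codeword = 111000011110000
Data bits at positions 3,5,6,7,9,10,11,12,13,14,15: 10001110000

10001110000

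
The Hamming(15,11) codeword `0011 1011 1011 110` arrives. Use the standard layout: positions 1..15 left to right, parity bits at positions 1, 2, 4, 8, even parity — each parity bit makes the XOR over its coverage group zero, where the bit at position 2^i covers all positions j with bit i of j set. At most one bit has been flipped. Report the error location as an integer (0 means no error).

0

s1: b1⊕b3⊕b5⊕b7⊕b9⊕b11⊕b13⊕b15 = 0⊕1⊕1⊕1⊕1⊕1⊕1⊕0 = 0
s2: b2⊕b3⊕b6⊕b7⊕b10⊕b11⊕b14⊕b15 = 0⊕1⊕0⊕1⊕0⊕1⊕1⊕0 = 0
s4: b4⊕b5⊕b6⊕b7⊕b12⊕b13⊕b14⊕b15 = 1⊕1⊕0⊕1⊕1⊕1⊕1⊕0 = 0
s8: b8⊕b9⊕b10⊕b11⊕b12⊕b13⊕b14⊕b15 = 1⊕1⊕0⊕1⊕1⊕1⊕1⊕0 = 0
Syndrome (s8...s1) = 0000 → position 0 (no error).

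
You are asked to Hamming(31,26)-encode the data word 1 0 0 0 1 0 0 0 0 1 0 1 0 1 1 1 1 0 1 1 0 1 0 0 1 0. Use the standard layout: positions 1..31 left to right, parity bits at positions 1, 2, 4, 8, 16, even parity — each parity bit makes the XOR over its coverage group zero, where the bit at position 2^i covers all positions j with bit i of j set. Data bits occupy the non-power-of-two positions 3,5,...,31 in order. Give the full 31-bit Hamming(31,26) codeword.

1011000010000101101111011010010

Place data bits at non-power-of-two positions: b3=1, b5=0, b6=0, b7=0, b9=1, b10=0, b11=0, b12=0, b13=0, b14=1, b15=0, b17=1, b18=0, b19=1, b20=1, b21=1, b22=1, b23=0, b24=1, b25=1, b26=0, b27=1, b28=0, b29=0, b30=1, b31=0.
p1 = XOR of data positions {3,5,7,9,11,13,15,17,19,21,23,25,27,29,31} = 1⊕0⊕0⊕1⊕0⊕0⊕0⊕1⊕1⊕1⊕0⊕1⊕1⊕0⊕0 = 1
p2 = XOR of data positions {3,6,7,10,11,14,15,18,19,22,23,26,27,30,31} = 1⊕0⊕0⊕0⊕0⊕1⊕0⊕0⊕1⊕1⊕0⊕0⊕1⊕1⊕0 = 0
p4 = XOR of data positions {5,6,7,12,13,14,15,20,21,22,23,28,29,30,31} = 0⊕0⊕0⊕0⊕0⊕1⊕0⊕1⊕1⊕1⊕0⊕0⊕0⊕1⊕0 = 1
p8 = XOR of data positions {9,10,11,12,13,14,15,24,25,26,27,28,29,30,31} = 1⊕0⊕0⊕0⊕0⊕1⊕0⊕1⊕1⊕0⊕1⊕0⊕0⊕1⊕0 = 0
p16 = XOR of data positions {17,18,19,20,21,22,23,24,25,26,27,28,29,30,31} = 1⊕0⊕1⊕1⊕1⊕1⊕0⊕1⊕1⊕0⊕1⊕0⊕0⊕1⊕0 = 1
Codeword b1..b31 = 1011000010000101101111011010010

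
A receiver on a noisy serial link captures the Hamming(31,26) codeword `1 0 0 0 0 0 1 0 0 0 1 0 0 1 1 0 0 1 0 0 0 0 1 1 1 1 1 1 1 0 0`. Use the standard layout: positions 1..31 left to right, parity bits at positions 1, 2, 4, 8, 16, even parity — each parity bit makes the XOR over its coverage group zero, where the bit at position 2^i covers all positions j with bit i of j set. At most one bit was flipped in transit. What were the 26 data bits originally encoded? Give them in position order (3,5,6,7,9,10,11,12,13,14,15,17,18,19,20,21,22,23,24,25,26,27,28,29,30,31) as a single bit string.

00010010011010000111111100

s1: b1⊕b3⊕b5⊕b7⊕b9⊕b11⊕b13⊕b15⊕b17⊕b19⊕b21⊕b23⊕b25⊕b27⊕b29⊕b31 = 1⊕0⊕0⊕1⊕0⊕1⊕0⊕1⊕0⊕0⊕0⊕1⊕1⊕1⊕1⊕0 = 0
s2: b2⊕b3⊕b6⊕b7⊕b10⊕b11⊕b14⊕b15⊕b18⊕b19⊕b22⊕b23⊕b26⊕b27⊕b30⊕b31 = 0⊕0⊕0⊕1⊕0⊕1⊕1⊕1⊕1⊕0⊕0⊕1⊕1⊕1⊕0⊕0 = 0
s4: b4⊕b5⊕b6⊕b7⊕b12⊕b13⊕b14⊕b15⊕b20⊕b21⊕b22⊕b23⊕b28⊕b29⊕b30⊕b31 = 0⊕0⊕0⊕1⊕0⊕0⊕1⊕1⊕0⊕0⊕0⊕1⊕1⊕1⊕0⊕0 = 0
s8: b8⊕b9⊕b10⊕b11⊕b12⊕b13⊕b14⊕b15⊕b24⊕b25⊕b26⊕b27⊕b28⊕b29⊕b30⊕b31 = 0⊕0⊕0⊕1⊕0⊕0⊕1⊕1⊕1⊕1⊕1⊕1⊕1⊕1⊕0⊕0 = 1
s16: b16⊕b17⊕b18⊕b19⊕b20⊕b21⊕b22⊕b23⊕b24⊕b25⊕b26⊕b27⊕b28⊕b29⊕b30⊕b31 = 0⊕0⊕1⊕0⊕0⊕0⊕0⊕1⊕1⊕1⊕1⊕1⊕1⊕1⊕0⊕0 = 0
Syndrome (s16...s1) = 01000 → position 8.
Flip bit 8: corrected codeword = 1000001100100110010000111111100
Data bits at positions 3,5,6,7,9,10,11,12,13,14,15,17,18,19,20,21,22,23,24,25,26,27,28,29,30,31: 00010010011010000111111100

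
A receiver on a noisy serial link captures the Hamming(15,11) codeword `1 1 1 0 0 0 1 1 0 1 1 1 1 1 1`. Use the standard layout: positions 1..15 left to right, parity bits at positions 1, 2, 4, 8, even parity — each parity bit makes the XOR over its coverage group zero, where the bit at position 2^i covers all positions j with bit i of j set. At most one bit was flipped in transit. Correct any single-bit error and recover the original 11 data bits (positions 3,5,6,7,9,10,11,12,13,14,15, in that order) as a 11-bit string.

10010111101

s1: b1⊕b3⊕b5⊕b7⊕b9⊕b11⊕b13⊕b15 = 1⊕1⊕0⊕1⊕0⊕1⊕1⊕1 = 0
s2: b2⊕b3⊕b6⊕b7⊕b10⊕b11⊕b14⊕b15 = 1⊕1⊕0⊕1⊕1⊕1⊕1⊕1 = 1
s4: b4⊕b5⊕b6⊕b7⊕b12⊕b13⊕b14⊕b15 = 0⊕0⊕0⊕1⊕1⊕1⊕1⊕1 = 1
s8: b8⊕b9⊕b10⊕b11⊕b12⊕b13⊕b14⊕b15 = 1⊕0⊕1⊕1⊕1⊕1⊕1⊕1 = 1
Syndrome (s8...s1) = 1110 → position 14.
Flip bit 14: corrected codeword = 111000110111101
Data bits at positions 3,5,6,7,9,10,11,12,13,14,15: 10010111101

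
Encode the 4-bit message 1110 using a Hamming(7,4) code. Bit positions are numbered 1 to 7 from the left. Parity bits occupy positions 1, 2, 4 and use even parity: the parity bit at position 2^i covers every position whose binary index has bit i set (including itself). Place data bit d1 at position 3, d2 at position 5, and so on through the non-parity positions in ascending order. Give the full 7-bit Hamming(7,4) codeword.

Place data bits at non-power-of-two positions: b3=1, b5=1, b6=1, b7=0.
p1 = XOR of data positions {3,5,7} = 1⊕1⊕0 = 0
p2 = XOR of data positions {3,6,7} = 1⊕1⊕0 = 0
p4 = XOR of data positions {5,6,7} = 1⊕1⊕0 = 0
Codeword b1..b7 = 0010110

0010110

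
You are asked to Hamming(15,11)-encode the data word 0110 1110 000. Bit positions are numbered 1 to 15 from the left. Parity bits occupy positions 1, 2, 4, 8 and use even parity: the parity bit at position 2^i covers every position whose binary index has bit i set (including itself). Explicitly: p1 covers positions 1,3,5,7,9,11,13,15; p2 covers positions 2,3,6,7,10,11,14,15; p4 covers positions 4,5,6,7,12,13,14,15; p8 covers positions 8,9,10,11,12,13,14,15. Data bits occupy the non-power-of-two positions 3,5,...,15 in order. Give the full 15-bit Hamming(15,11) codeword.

110011011110000

Place data bits at non-power-of-two positions: b3=0, b5=1, b6=1, b7=0, b9=1, b10=1, b11=1, b12=0, b13=0, b14=0, b15=0.
p1 = XOR of data positions {3,5,7,9,11,13,15} = 0⊕1⊕0⊕1⊕1⊕0⊕0 = 1
p2 = XOR of data positions {3,6,7,10,11,14,15} = 0⊕1⊕0⊕1⊕1⊕0⊕0 = 1
p4 = XOR of data positions {5,6,7,12,13,14,15} = 1⊕1⊕0⊕0⊕0⊕0⊕0 = 0
p8 = XOR of data positions {9,10,11,12,13,14,15} = 1⊕1⊕1⊕0⊕0⊕0⊕0 = 1
Codeword b1..b15 = 110011011110000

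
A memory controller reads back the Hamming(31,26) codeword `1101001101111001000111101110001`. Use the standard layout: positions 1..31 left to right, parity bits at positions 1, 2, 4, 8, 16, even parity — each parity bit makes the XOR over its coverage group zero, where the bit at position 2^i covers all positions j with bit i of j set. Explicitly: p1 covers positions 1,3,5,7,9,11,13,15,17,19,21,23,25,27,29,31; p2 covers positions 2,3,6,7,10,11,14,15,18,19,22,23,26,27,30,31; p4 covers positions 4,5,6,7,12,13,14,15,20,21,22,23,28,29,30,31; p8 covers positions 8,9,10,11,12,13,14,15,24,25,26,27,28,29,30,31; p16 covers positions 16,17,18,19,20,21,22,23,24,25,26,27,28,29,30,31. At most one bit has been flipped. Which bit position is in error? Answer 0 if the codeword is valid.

31

s1: b1⊕b3⊕b5⊕b7⊕b9⊕b11⊕b13⊕b15⊕b17⊕b19⊕b21⊕b23⊕b25⊕b27⊕b29⊕b31 = 1⊕0⊕0⊕1⊕0⊕1⊕1⊕0⊕0⊕0⊕1⊕1⊕1⊕1⊕0⊕1 = 1
s2: b2⊕b3⊕b6⊕b7⊕b10⊕b11⊕b14⊕b15⊕b18⊕b19⊕b22⊕b23⊕b26⊕b27⊕b30⊕b31 = 1⊕0⊕0⊕1⊕1⊕1⊕0⊕0⊕0⊕0⊕1⊕1⊕1⊕1⊕0⊕1 = 1
s4: b4⊕b5⊕b6⊕b7⊕b12⊕b13⊕b14⊕b15⊕b20⊕b21⊕b22⊕b23⊕b28⊕b29⊕b30⊕b31 = 1⊕0⊕0⊕1⊕1⊕1⊕0⊕0⊕1⊕1⊕1⊕1⊕0⊕0⊕0⊕1 = 1
s8: b8⊕b9⊕b10⊕b11⊕b12⊕b13⊕b14⊕b15⊕b24⊕b25⊕b26⊕b27⊕b28⊕b29⊕b30⊕b31 = 1⊕0⊕1⊕1⊕1⊕1⊕0⊕0⊕0⊕1⊕1⊕1⊕0⊕0⊕0⊕1 = 1
s16: b16⊕b17⊕b18⊕b19⊕b20⊕b21⊕b22⊕b23⊕b24⊕b25⊕b26⊕b27⊕b28⊕b29⊕b30⊕b31 = 1⊕0⊕0⊕0⊕1⊕1⊕1⊕1⊕0⊕1⊕1⊕1⊕0⊕0⊕0⊕1 = 1
Syndrome (s16...s1) = 11111 → position 31.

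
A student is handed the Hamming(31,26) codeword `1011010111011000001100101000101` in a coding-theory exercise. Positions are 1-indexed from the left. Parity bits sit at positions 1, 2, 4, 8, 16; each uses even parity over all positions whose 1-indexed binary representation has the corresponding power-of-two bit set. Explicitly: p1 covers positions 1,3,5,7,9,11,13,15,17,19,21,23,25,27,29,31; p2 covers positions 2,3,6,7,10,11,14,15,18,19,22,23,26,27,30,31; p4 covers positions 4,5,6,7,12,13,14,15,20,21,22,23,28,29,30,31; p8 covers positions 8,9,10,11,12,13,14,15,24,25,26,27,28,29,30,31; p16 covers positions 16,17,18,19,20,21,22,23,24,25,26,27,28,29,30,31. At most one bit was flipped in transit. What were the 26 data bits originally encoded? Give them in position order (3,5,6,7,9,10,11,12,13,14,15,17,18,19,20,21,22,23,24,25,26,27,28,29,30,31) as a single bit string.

s1: b1⊕b3⊕b5⊕b7⊕b9⊕b11⊕b13⊕b15⊕b17⊕b19⊕b21⊕b23⊕b25⊕b27⊕b29⊕b31 = 1⊕1⊕0⊕0⊕1⊕0⊕1⊕0⊕0⊕1⊕0⊕1⊕1⊕0⊕1⊕1 = 1
s2: b2⊕b3⊕b6⊕b7⊕b10⊕b11⊕b14⊕b15⊕b18⊕b19⊕b22⊕b23⊕b26⊕b27⊕b30⊕b31 = 0⊕1⊕1⊕0⊕1⊕0⊕0⊕0⊕0⊕1⊕0⊕1⊕0⊕0⊕0⊕1 = 0
s4: b4⊕b5⊕b6⊕b7⊕b12⊕b13⊕b14⊕b15⊕b20⊕b21⊕b22⊕b23⊕b28⊕b29⊕b30⊕b31 = 1⊕0⊕1⊕0⊕1⊕1⊕0⊕0⊕1⊕0⊕0⊕1⊕0⊕1⊕0⊕1 = 0
s8: b8⊕b9⊕b10⊕b11⊕b12⊕b13⊕b14⊕b15⊕b24⊕b25⊕b26⊕b27⊕b28⊕b29⊕b30⊕b31 = 1⊕1⊕1⊕0⊕1⊕1⊕0⊕0⊕0⊕1⊕0⊕0⊕0⊕1⊕0⊕1 = 0
s16: b16⊕b17⊕b18⊕b19⊕b20⊕b21⊕b22⊕b23⊕b24⊕b25⊕b26⊕b27⊕b28⊕b29⊕b30⊕b31 = 0⊕0⊕0⊕1⊕1⊕0⊕0⊕1⊕0⊕1⊕0⊕0⊕0⊕1⊕0⊕1 = 0
Syndrome (s16...s1) = 00001 → position 1.
Flip bit 1: corrected codeword = 0011010111011000001100101000101
Data bits at positions 3,5,6,7,9,10,11,12,13,14,15,17,18,19,20,21,22,23,24,25,26,27,28,29,30,31: 10101101100001100101000101

10101101100001100101000101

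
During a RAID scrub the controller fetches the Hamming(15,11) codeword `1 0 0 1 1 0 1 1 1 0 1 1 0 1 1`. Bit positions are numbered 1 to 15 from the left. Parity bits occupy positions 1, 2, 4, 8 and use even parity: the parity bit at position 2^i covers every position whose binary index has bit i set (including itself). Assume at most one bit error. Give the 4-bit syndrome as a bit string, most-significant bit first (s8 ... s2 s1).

s1: b1⊕b3⊕b5⊕b7⊕b9⊕b11⊕b13⊕b15 = 1⊕0⊕1⊕1⊕1⊕1⊕0⊕1 = 0
s2: b2⊕b3⊕b6⊕b7⊕b10⊕b11⊕b14⊕b15 = 0⊕0⊕0⊕1⊕0⊕1⊕1⊕1 = 0
s4: b4⊕b5⊕b6⊕b7⊕b12⊕b13⊕b14⊕b15 = 1⊕1⊕0⊕1⊕1⊕0⊕1⊕1 = 0
s8: b8⊕b9⊕b10⊕b11⊕b12⊕b13⊕b14⊕b15 = 1⊕1⊕0⊕1⊕1⊕0⊕1⊕1 = 0
Syndrome (s8...s1) = 0000 → position 0 (no error).

0000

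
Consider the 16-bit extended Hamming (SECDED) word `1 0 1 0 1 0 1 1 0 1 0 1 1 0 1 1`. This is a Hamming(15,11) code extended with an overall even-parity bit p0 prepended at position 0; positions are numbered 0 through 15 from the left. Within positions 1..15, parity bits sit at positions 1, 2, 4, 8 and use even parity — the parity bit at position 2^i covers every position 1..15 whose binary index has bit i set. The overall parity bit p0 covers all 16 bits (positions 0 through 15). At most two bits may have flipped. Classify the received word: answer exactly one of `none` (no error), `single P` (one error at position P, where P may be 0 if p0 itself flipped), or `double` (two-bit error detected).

double

s1: b1⊕b3⊕b5⊕b7⊕b9⊕b11⊕b13⊕b15 = 0⊕0⊕0⊕1⊕1⊕1⊕0⊕1 = 0
s2: b2⊕b3⊕b6⊕b7⊕b10⊕b11⊕b14⊕b15 = 1⊕0⊕1⊕1⊕0⊕1⊕1⊕1 = 0
s4: b4⊕b5⊕b6⊕b7⊕b12⊕b13⊕b14⊕b15 = 1⊕0⊕1⊕1⊕1⊕0⊕1⊕1 = 0
s8: b8⊕b9⊕b10⊕b11⊕b12⊕b13⊕b14⊕b15 = 0⊕1⊕0⊕1⊕1⊕0⊕1⊕1 = 1
Syndrome (s8...s1) = 1000 → position 8.
Overall parity (XOR of all 16 bits, including p0): 1⊕0⊕1⊕0⊕1⊕0⊕1⊕1⊕0⊕1⊕0⊕1⊕1⊕0⊕1⊕1 = 0
Overall=0, syndrome position=8 → double-bit error detected (uncorrectable).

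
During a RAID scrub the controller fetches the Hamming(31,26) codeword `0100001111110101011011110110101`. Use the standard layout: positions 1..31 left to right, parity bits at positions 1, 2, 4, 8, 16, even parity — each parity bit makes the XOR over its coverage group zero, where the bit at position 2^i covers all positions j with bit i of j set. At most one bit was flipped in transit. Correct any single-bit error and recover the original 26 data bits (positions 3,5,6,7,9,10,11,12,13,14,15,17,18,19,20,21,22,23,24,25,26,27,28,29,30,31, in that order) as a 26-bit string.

00011111010011011111110101

s1: b1⊕b3⊕b5⊕b7⊕b9⊕b11⊕b13⊕b15⊕b17⊕b19⊕b21⊕b23⊕b25⊕b27⊕b29⊕b31 = 0⊕0⊕0⊕1⊕1⊕1⊕0⊕0⊕0⊕1⊕1⊕1⊕0⊕1⊕1⊕1 = 1
s2: b2⊕b3⊕b6⊕b7⊕b10⊕b11⊕b14⊕b15⊕b18⊕b19⊕b22⊕b23⊕b26⊕b27⊕b30⊕b31 = 1⊕0⊕0⊕1⊕1⊕1⊕1⊕0⊕1⊕1⊕1⊕1⊕1⊕1⊕0⊕1 = 0
s4: b4⊕b5⊕b6⊕b7⊕b12⊕b13⊕b14⊕b15⊕b20⊕b21⊕b22⊕b23⊕b28⊕b29⊕b30⊕b31 = 0⊕0⊕0⊕1⊕1⊕0⊕1⊕0⊕0⊕1⊕1⊕1⊕0⊕1⊕0⊕1 = 0
s8: b8⊕b9⊕b10⊕b11⊕b12⊕b13⊕b14⊕b15⊕b24⊕b25⊕b26⊕b27⊕b28⊕b29⊕b30⊕b31 = 1⊕1⊕1⊕1⊕1⊕0⊕1⊕0⊕1⊕0⊕1⊕1⊕0⊕1⊕0⊕1 = 1
s16: b16⊕b17⊕b18⊕b19⊕b20⊕b21⊕b22⊕b23⊕b24⊕b25⊕b26⊕b27⊕b28⊕b29⊕b30⊕b31 = 1⊕0⊕1⊕1⊕0⊕1⊕1⊕1⊕1⊕0⊕1⊕1⊕0⊕1⊕0⊕1 = 1
Syndrome (s16...s1) = 11001 → position 25.
Flip bit 25: corrected codeword = 0100001111110101011011111110101
Data bits at positions 3,5,6,7,9,10,11,12,13,14,15,17,18,19,20,21,22,23,24,25,26,27,28,29,30,31: 00011111010011011111110101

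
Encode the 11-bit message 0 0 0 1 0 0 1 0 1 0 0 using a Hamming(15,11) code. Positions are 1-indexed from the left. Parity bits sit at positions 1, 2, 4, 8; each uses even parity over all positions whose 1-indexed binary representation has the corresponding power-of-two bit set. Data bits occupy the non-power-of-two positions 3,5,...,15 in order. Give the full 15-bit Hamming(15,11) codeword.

Place data bits at non-power-of-two positions: b3=0, b5=0, b6=0, b7=1, b9=0, b10=0, b11=1, b12=0, b13=1, b14=0, b15=0.
p1 = XOR of data positions {3,5,7,9,11,13,15} = 0⊕0⊕1⊕0⊕1⊕1⊕0 = 1
p2 = XOR of data positions {3,6,7,10,11,14,15} = 0⊕0⊕1⊕0⊕1⊕0⊕0 = 0
p4 = XOR of data positions {5,6,7,12,13,14,15} = 0⊕0⊕1⊕0⊕1⊕0⊕0 = 0
p8 = XOR of data positions {9,10,11,12,13,14,15} = 0⊕0⊕1⊕0⊕1⊕0⊕0 = 0
Codeword b1..b15 = 100000100010100

100000100010100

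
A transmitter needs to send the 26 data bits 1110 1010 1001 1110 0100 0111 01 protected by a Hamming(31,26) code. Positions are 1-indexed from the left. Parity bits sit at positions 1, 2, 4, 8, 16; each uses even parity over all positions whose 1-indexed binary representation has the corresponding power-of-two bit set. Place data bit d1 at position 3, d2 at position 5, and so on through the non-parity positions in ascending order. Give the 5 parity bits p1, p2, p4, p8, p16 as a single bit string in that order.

10011

Place data bits at non-power-of-two positions: b3=1, b5=1, b6=1, b7=0, b9=1, b10=0, b11=1, b12=0, b13=1, b14=0, b15=0, b17=1, b18=1, b19=1, b20=1, b21=0, b22=0, b23=1, b24=0, b25=0, b26=0, b27=1, b28=1, b29=1, b30=0, b31=1.
p1 = XOR of data positions {3,5,7,9,11,13,15,17,19,21,23,25,27,29,31} = 1⊕1⊕0⊕1⊕1⊕1⊕0⊕1⊕1⊕0⊕1⊕0⊕1⊕1⊕1 = 1
p2 = XOR of data positions {3,6,7,10,11,14,15,18,19,22,23,26,27,30,31} = 1⊕1⊕0⊕0⊕1⊕0⊕0⊕1⊕1⊕0⊕1⊕0⊕1⊕0⊕1 = 0
p4 = XOR of data positions {5,6,7,12,13,14,15,20,21,22,23,28,29,30,31} = 1⊕1⊕0⊕0⊕1⊕0⊕0⊕1⊕0⊕0⊕1⊕1⊕1⊕0⊕1 = 0
p8 = XOR of data positions {9,10,11,12,13,14,15,24,25,26,27,28,29,30,31} = 1⊕0⊕1⊕0⊕1⊕0⊕0⊕0⊕0⊕0⊕1⊕1⊕1⊕0⊕1 = 1
p16 = XOR of data positions {17,18,19,20,21,22,23,24,25,26,27,28,29,30,31} = 1⊕1⊕1⊕1⊕0⊕0⊕1⊕0⊕0⊕0⊕1⊕1⊕1⊕0⊕1 = 1
Parity bits p1,p2,p4,p8,p16 = 10011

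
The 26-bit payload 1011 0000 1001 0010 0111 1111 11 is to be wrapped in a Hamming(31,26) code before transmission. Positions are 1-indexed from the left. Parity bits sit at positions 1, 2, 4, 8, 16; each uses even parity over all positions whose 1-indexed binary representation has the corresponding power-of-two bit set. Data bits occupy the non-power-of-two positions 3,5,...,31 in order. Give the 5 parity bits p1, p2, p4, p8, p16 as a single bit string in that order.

Place data bits at non-power-of-two positions: b3=1, b5=0, b6=1, b7=1, b9=0, b10=0, b11=0, b12=0, b13=1, b14=0, b15=0, b17=1, b18=0, b19=0, b20=1, b21=0, b22=0, b23=1, b24=1, b25=1, b26=1, b27=1, b28=1, b29=1, b30=1, b31=1.
p1 = XOR of data positions {3,5,7,9,11,13,15,17,19,21,23,25,27,29,31} = 1⊕0⊕1⊕0⊕0⊕1⊕0⊕1⊕0⊕0⊕1⊕1⊕1⊕1⊕1 = 1
p2 = XOR of data positions {3,6,7,10,11,14,15,18,19,22,23,26,27,30,31} = 1⊕1⊕1⊕0⊕0⊕0⊕0⊕0⊕0⊕0⊕1⊕1⊕1⊕1⊕1 = 0
p4 = XOR of data positions {5,6,7,12,13,14,15,20,21,22,23,28,29,30,31} = 0⊕1⊕1⊕0⊕1⊕0⊕0⊕1⊕0⊕0⊕1⊕1⊕1⊕1⊕1 = 1
p8 = XOR of data positions {9,10,11,12,13,14,15,24,25,26,27,28,29,30,31} = 0⊕0⊕0⊕0⊕1⊕0⊕0⊕1⊕1⊕1⊕1⊕1⊕1⊕1⊕1 = 1
p16 = XOR of data positions {17,18,19,20,21,22,23,24,25,26,27,28,29,30,31} = 1⊕0⊕0⊕1⊕0⊕0⊕1⊕1⊕1⊕1⊕1⊕1⊕1⊕1⊕1 = 1
Parity bits p1,p2,p4,p8,p16 = 10111

10111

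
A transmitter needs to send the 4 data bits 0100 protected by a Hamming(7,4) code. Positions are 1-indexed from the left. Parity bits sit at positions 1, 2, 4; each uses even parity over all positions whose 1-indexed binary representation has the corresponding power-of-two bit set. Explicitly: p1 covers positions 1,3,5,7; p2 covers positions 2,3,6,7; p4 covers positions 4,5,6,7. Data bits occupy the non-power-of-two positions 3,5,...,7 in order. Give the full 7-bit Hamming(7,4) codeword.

Place data bits at non-power-of-two positions: b3=0, b5=1, b6=0, b7=0.
p1 = XOR of data positions {3,5,7} = 0⊕1⊕0 = 1
p2 = XOR of data positions {3,6,7} = 0⊕0⊕0 = 0
p4 = XOR of data positions {5,6,7} = 1⊕0⊕0 = 1
Codeword b1..b7 = 1001100

1001100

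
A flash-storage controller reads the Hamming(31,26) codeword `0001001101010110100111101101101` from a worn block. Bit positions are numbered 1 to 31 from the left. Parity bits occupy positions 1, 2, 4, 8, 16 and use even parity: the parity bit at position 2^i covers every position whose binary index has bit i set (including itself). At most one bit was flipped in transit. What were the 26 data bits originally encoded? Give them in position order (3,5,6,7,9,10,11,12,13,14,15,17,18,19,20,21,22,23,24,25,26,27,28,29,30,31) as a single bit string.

s1: b1⊕b3⊕b5⊕b7⊕b9⊕b11⊕b13⊕b15⊕b17⊕b19⊕b21⊕b23⊕b25⊕b27⊕b29⊕b31 = 0⊕0⊕0⊕1⊕0⊕0⊕0⊕1⊕1⊕0⊕1⊕1⊕1⊕0⊕1⊕1 = 0
s2: b2⊕b3⊕b6⊕b7⊕b10⊕b11⊕b14⊕b15⊕b18⊕b19⊕b22⊕b23⊕b26⊕b27⊕b30⊕b31 = 0⊕0⊕0⊕1⊕1⊕0⊕1⊕1⊕0⊕0⊕1⊕1⊕1⊕0⊕0⊕1 = 0
s4: b4⊕b5⊕b6⊕b7⊕b12⊕b13⊕b14⊕b15⊕b20⊕b21⊕b22⊕b23⊕b28⊕b29⊕b30⊕b31 = 1⊕0⊕0⊕1⊕1⊕0⊕1⊕1⊕1⊕1⊕1⊕1⊕1⊕1⊕0⊕1 = 0
s8: b8⊕b9⊕b10⊕b11⊕b12⊕b13⊕b14⊕b15⊕b24⊕b25⊕b26⊕b27⊕b28⊕b29⊕b30⊕b31 = 1⊕0⊕1⊕0⊕1⊕0⊕1⊕1⊕0⊕1⊕1⊕0⊕1⊕1⊕0⊕1 = 0
s16: b16⊕b17⊕b18⊕b19⊕b20⊕b21⊕b22⊕b23⊕b24⊕b25⊕b26⊕b27⊕b28⊕b29⊕b30⊕b31 = 0⊕1⊕0⊕0⊕1⊕1⊕1⊕1⊕0⊕1⊕1⊕0⊕1⊕1⊕0⊕1 = 0
Syndrome (s16...s1) = 00000 → position 0 (no error).
No correction needed.
Data bits at positions 3,5,6,7,9,10,11,12,13,14,15,17,18,19,20,21,22,23,24,25,26,27,28,29,30,31: 00010101011100111101101101

00010101011100111101101101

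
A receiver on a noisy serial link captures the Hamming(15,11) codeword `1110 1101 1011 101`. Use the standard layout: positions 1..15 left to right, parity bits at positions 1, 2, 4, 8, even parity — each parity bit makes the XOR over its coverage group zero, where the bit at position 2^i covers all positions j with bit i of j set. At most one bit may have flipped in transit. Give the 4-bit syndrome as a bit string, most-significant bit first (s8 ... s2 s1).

0111

s1: b1⊕b3⊕b5⊕b7⊕b9⊕b11⊕b13⊕b15 = 1⊕1⊕1⊕0⊕1⊕1⊕1⊕1 = 1
s2: b2⊕b3⊕b6⊕b7⊕b10⊕b11⊕b14⊕b15 = 1⊕1⊕1⊕0⊕0⊕1⊕0⊕1 = 1
s4: b4⊕b5⊕b6⊕b7⊕b12⊕b13⊕b14⊕b15 = 0⊕1⊕1⊕0⊕1⊕1⊕0⊕1 = 1
s8: b8⊕b9⊕b10⊕b11⊕b12⊕b13⊕b14⊕b15 = 1⊕1⊕0⊕1⊕1⊕1⊕0⊕1 = 0
Syndrome (s8...s1) = 0111 → position 7.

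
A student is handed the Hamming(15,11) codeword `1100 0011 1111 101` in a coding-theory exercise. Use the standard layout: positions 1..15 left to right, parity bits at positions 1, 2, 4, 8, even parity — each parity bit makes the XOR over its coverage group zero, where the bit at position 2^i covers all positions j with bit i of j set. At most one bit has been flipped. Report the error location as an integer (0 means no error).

s1: b1⊕b3⊕b5⊕b7⊕b9⊕b11⊕b13⊕b15 = 1⊕0⊕0⊕1⊕1⊕1⊕1⊕1 = 0
s2: b2⊕b3⊕b6⊕b7⊕b10⊕b11⊕b14⊕b15 = 1⊕0⊕0⊕1⊕1⊕1⊕0⊕1 = 1
s4: b4⊕b5⊕b6⊕b7⊕b12⊕b13⊕b14⊕b15 = 0⊕0⊕0⊕1⊕1⊕1⊕0⊕1 = 0
s8: b8⊕b9⊕b10⊕b11⊕b12⊕b13⊕b14⊕b15 = 1⊕1⊕1⊕1⊕1⊕1⊕0⊕1 = 1
Syndrome (s8...s1) = 1010 → position 10.

10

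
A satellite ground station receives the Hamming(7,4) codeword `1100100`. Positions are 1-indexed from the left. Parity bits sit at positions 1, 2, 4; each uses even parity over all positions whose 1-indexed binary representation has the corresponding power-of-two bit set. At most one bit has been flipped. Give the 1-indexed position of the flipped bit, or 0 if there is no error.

s1: b1⊕b3⊕b5⊕b7 = 1⊕0⊕1⊕0 = 0
s2: b2⊕b3⊕b6⊕b7 = 1⊕0⊕0⊕0 = 1
s4: b4⊕b5⊕b6⊕b7 = 0⊕1⊕0⊕0 = 1
Syndrome (s4...s1) = 110 → position 6.

6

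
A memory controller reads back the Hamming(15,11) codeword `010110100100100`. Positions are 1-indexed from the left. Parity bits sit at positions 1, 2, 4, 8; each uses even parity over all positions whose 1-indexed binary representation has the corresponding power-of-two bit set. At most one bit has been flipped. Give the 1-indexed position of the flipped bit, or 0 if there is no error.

s1: b1⊕b3⊕b5⊕b7⊕b9⊕b11⊕b13⊕b15 = 0⊕0⊕1⊕1⊕0⊕0⊕1⊕0 = 1
s2: b2⊕b3⊕b6⊕b7⊕b10⊕b11⊕b14⊕b15 = 1⊕0⊕0⊕1⊕1⊕0⊕0⊕0 = 1
s4: b4⊕b5⊕b6⊕b7⊕b12⊕b13⊕b14⊕b15 = 1⊕1⊕0⊕1⊕0⊕1⊕0⊕0 = 0
s8: b8⊕b9⊕b10⊕b11⊕b12⊕b13⊕b14⊕b15 = 0⊕0⊕1⊕0⊕0⊕1⊕0⊕0 = 0
Syndrome (s8...s1) = 0011 → position 3.

3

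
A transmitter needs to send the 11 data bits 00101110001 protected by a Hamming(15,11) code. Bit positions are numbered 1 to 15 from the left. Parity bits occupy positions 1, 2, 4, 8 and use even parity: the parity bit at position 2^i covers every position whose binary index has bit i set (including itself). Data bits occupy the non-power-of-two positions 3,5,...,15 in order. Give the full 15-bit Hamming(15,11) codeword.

100001001110001

Place data bits at non-power-of-two positions: b3=0, b5=0, b6=1, b7=0, b9=1, b10=1, b11=1, b12=0, b13=0, b14=0, b15=1.
p1 = XOR of data positions {3,5,7,9,11,13,15} = 0⊕0⊕0⊕1⊕1⊕0⊕1 = 1
p2 = XOR of data positions {3,6,7,10,11,14,15} = 0⊕1⊕0⊕1⊕1⊕0⊕1 = 0
p4 = XOR of data positions {5,6,7,12,13,14,15} = 0⊕1⊕0⊕0⊕0⊕0⊕1 = 0
p8 = XOR of data positions {9,10,11,12,13,14,15} = 1⊕1⊕1⊕0⊕0⊕0⊕1 = 0
Codeword b1..b15 = 100001001110001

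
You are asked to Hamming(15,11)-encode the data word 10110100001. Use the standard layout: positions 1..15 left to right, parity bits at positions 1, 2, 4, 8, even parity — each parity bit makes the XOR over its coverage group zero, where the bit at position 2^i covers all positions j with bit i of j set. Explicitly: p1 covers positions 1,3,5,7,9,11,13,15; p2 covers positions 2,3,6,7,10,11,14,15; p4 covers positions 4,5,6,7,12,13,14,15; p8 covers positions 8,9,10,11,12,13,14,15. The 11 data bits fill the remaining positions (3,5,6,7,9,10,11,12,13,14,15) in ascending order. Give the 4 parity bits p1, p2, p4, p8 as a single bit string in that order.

1110

Place data bits at non-power-of-two positions: b3=1, b5=0, b6=1, b7=1, b9=0, b10=1, b11=0, b12=0, b13=0, b14=0, b15=1.
p1 = XOR of data positions {3,5,7,9,11,13,15} = 1⊕0⊕1⊕0⊕0⊕0⊕1 = 1
p2 = XOR of data positions {3,6,7,10,11,14,15} = 1⊕1⊕1⊕1⊕0⊕0⊕1 = 1
p4 = XOR of data positions {5,6,7,12,13,14,15} = 0⊕1⊕1⊕0⊕0⊕0⊕1 = 1
p8 = XOR of data positions {9,10,11,12,13,14,15} = 0⊕1⊕0⊕0⊕0⊕0⊕1 = 0
Parity bits p1,p2,p4,p8 = 1110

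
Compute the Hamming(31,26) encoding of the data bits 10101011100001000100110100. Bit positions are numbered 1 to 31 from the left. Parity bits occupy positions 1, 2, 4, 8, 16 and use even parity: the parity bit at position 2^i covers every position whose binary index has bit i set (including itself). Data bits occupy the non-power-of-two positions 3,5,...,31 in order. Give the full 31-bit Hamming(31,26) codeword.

0111010110111001001000100110100

Place data bits at non-power-of-two positions: b3=1, b5=0, b6=1, b7=0, b9=1, b10=0, b11=1, b12=1, b13=1, b14=0, b15=0, b17=0, b18=0, b19=1, b20=0, b21=0, b22=0, b23=1, b24=0, b25=0, b26=1, b27=1, b28=0, b29=1, b30=0, b31=0.
p1 = XOR of data positions {3,5,7,9,11,13,15,17,19,21,23,25,27,29,31} = 1⊕0⊕0⊕1⊕1⊕1⊕0⊕0⊕1⊕0⊕1⊕0⊕1⊕1⊕0 = 0
p2 = XOR of data positions {3,6,7,10,11,14,15,18,19,22,23,26,27,30,31} = 1⊕1⊕0⊕0⊕1⊕0⊕0⊕0⊕1⊕0⊕1⊕1⊕1⊕0⊕0 = 1
p4 = XOR of data positions {5,6,7,12,13,14,15,20,21,22,23,28,29,30,31} = 0⊕1⊕0⊕1⊕1⊕0⊕0⊕0⊕0⊕0⊕1⊕0⊕1⊕0⊕0 = 1
p8 = XOR of data positions {9,10,11,12,13,14,15,24,25,26,27,28,29,30,31} = 1⊕0⊕1⊕1⊕1⊕0⊕0⊕0⊕0⊕1⊕1⊕0⊕1⊕0⊕0 = 1
p16 = XOR of data positions {17,18,19,20,21,22,23,24,25,26,27,28,29,30,31} = 0⊕0⊕1⊕0⊕0⊕0⊕1⊕0⊕0⊕1⊕1⊕0⊕1⊕0⊕0 = 1
Codeword b1..b31 = 0111010110111001001000100110100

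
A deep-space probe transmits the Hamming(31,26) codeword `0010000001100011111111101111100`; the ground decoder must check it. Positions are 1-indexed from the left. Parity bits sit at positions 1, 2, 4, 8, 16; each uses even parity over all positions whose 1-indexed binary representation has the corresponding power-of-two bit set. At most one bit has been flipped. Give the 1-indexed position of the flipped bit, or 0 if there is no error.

s1: b1⊕b3⊕b5⊕b7⊕b9⊕b11⊕b13⊕b15⊕b17⊕b19⊕b21⊕b23⊕b25⊕b27⊕b29⊕b31 = 0⊕1⊕0⊕0⊕0⊕1⊕0⊕1⊕1⊕1⊕1⊕1⊕1⊕1⊕1⊕0 = 0
s2: b2⊕b3⊕b6⊕b7⊕b10⊕b11⊕b14⊕b15⊕b18⊕b19⊕b22⊕b23⊕b26⊕b27⊕b30⊕b31 = 0⊕1⊕0⊕0⊕1⊕1⊕0⊕1⊕1⊕1⊕1⊕1⊕1⊕1⊕0⊕0 = 0
s4: b4⊕b5⊕b6⊕b7⊕b12⊕b13⊕b14⊕b15⊕b20⊕b21⊕b22⊕b23⊕b28⊕b29⊕b30⊕b31 = 0⊕0⊕0⊕0⊕0⊕0⊕0⊕1⊕1⊕1⊕1⊕1⊕1⊕1⊕0⊕0 = 1
s8: b8⊕b9⊕b10⊕b11⊕b12⊕b13⊕b14⊕b15⊕b24⊕b25⊕b26⊕b27⊕b28⊕b29⊕b30⊕b31 = 0⊕0⊕1⊕1⊕0⊕0⊕0⊕1⊕0⊕1⊕1⊕1⊕1⊕1⊕0⊕0 = 0
s16: b16⊕b17⊕b18⊕b19⊕b20⊕b21⊕b22⊕b23⊕b24⊕b25⊕b26⊕b27⊕b28⊕b29⊕b30⊕b31 = 1⊕1⊕1⊕1⊕1⊕1⊕1⊕1⊕0⊕1⊕1⊕1⊕1⊕1⊕0⊕0 = 1
Syndrome (s16...s1) = 10100 → position 20.

20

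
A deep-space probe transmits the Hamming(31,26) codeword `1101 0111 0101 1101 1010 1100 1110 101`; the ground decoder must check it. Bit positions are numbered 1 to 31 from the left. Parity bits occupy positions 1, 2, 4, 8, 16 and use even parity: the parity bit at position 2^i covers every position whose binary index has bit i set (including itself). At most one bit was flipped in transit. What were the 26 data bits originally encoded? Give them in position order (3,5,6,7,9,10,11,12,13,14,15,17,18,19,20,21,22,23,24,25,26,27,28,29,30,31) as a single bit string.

s1: b1⊕b3⊕b5⊕b7⊕b9⊕b11⊕b13⊕b15⊕b17⊕b19⊕b21⊕b23⊕b25⊕b27⊕b29⊕b31 = 1⊕0⊕0⊕1⊕0⊕0⊕1⊕0⊕1⊕1⊕1⊕0⊕1⊕1⊕1⊕1 = 0
s2: b2⊕b3⊕b6⊕b7⊕b10⊕b11⊕b14⊕b15⊕b18⊕b19⊕b22⊕b23⊕b26⊕b27⊕b30⊕b31 = 1⊕0⊕1⊕1⊕1⊕0⊕1⊕0⊕0⊕1⊕1⊕0⊕1⊕1⊕0⊕1 = 0
s4: b4⊕b5⊕b6⊕b7⊕b12⊕b13⊕b14⊕b15⊕b20⊕b21⊕b22⊕b23⊕b28⊕b29⊕b30⊕b31 = 1⊕0⊕1⊕1⊕1⊕1⊕1⊕0⊕0⊕1⊕1⊕0⊕0⊕1⊕0⊕1 = 0
s8: b8⊕b9⊕b10⊕b11⊕b12⊕b13⊕b14⊕b15⊕b24⊕b25⊕b26⊕b27⊕b28⊕b29⊕b30⊕b31 = 1⊕0⊕1⊕0⊕1⊕1⊕1⊕0⊕0⊕1⊕1⊕1⊕0⊕1⊕0⊕1 = 0
s16: b16⊕b17⊕b18⊕b19⊕b20⊕b21⊕b22⊕b23⊕b24⊕b25⊕b26⊕b27⊕b28⊕b29⊕b30⊕b31 = 1⊕1⊕0⊕1⊕0⊕1⊕1⊕0⊕0⊕1⊕1⊕1⊕0⊕1⊕0⊕1 = 0
Syndrome (s16...s1) = 00000 → position 0 (no error).
No correction needed.
Data bits at positions 3,5,6,7,9,10,11,12,13,14,15,17,18,19,20,21,22,23,24,25,26,27,28,29,30,31: 00110101110101011001110101

00110101110101011001110101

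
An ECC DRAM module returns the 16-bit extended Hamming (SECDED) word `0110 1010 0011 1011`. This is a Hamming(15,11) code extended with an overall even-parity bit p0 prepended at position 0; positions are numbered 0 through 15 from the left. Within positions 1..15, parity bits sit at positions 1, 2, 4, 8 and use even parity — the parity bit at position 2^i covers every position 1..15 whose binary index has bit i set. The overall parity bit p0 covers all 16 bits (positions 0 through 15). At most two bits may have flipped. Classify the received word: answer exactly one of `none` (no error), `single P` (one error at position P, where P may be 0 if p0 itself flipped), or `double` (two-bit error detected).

s1: b1⊕b3⊕b5⊕b7⊕b9⊕b11⊕b13⊕b15 = 1⊕0⊕0⊕0⊕0⊕1⊕0⊕1 = 1
s2: b2⊕b3⊕b6⊕b7⊕b10⊕b11⊕b14⊕b15 = 1⊕0⊕1⊕0⊕1⊕1⊕1⊕1 = 0
s4: b4⊕b5⊕b6⊕b7⊕b12⊕b13⊕b14⊕b15 = 1⊕0⊕1⊕0⊕1⊕0⊕1⊕1 = 1
s8: b8⊕b9⊕b10⊕b11⊕b12⊕b13⊕b14⊕b15 = 0⊕0⊕1⊕1⊕1⊕0⊕1⊕1 = 1
Syndrome (s8...s1) = 1101 → position 13.
Overall parity (XOR of all 16 bits, including p0): 0⊕1⊕1⊕0⊕1⊕0⊕1⊕0⊕0⊕0⊕1⊕1⊕1⊕0⊕1⊕1 = 1
Overall=1, syndrome position=13 → single-bit error at position 13.

single 13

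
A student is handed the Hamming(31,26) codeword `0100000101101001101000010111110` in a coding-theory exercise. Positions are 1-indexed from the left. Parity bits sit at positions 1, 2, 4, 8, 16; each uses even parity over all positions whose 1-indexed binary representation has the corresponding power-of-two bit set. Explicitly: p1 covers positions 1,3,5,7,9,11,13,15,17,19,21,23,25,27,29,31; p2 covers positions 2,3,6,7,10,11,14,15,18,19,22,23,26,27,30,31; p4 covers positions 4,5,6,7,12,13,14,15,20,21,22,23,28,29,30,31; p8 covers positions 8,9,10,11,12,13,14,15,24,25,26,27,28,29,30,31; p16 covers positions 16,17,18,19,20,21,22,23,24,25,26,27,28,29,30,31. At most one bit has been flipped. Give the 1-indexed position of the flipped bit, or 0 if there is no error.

s1: b1⊕b3⊕b5⊕b7⊕b9⊕b11⊕b13⊕b15⊕b17⊕b19⊕b21⊕b23⊕b25⊕b27⊕b29⊕b31 = 0⊕0⊕0⊕0⊕0⊕1⊕1⊕0⊕1⊕1⊕0⊕0⊕0⊕1⊕1⊕0 = 0
s2: b2⊕b3⊕b6⊕b7⊕b10⊕b11⊕b14⊕b15⊕b18⊕b19⊕b22⊕b23⊕b26⊕b27⊕b30⊕b31 = 1⊕0⊕0⊕0⊕1⊕1⊕0⊕0⊕0⊕1⊕0⊕0⊕1⊕1⊕1⊕0 = 1
s4: b4⊕b5⊕b6⊕b7⊕b12⊕b13⊕b14⊕b15⊕b20⊕b21⊕b22⊕b23⊕b28⊕b29⊕b30⊕b31 = 0⊕0⊕0⊕0⊕0⊕1⊕0⊕0⊕0⊕0⊕0⊕0⊕1⊕1⊕1⊕0 = 0
s8: b8⊕b9⊕b10⊕b11⊕b12⊕b13⊕b14⊕b15⊕b24⊕b25⊕b26⊕b27⊕b28⊕b29⊕b30⊕b31 = 1⊕0⊕1⊕1⊕0⊕1⊕0⊕0⊕1⊕0⊕1⊕1⊕1⊕1⊕1⊕0 = 0
s16: b16⊕b17⊕b18⊕b19⊕b20⊕b21⊕b22⊕b23⊕b24⊕b25⊕b26⊕b27⊕b28⊕b29⊕b30⊕b31 = 1⊕1⊕0⊕1⊕0⊕0⊕0⊕0⊕1⊕0⊕1⊕1⊕1⊕1⊕1⊕0 = 1
Syndrome (s16...s1) = 10010 → position 18.

18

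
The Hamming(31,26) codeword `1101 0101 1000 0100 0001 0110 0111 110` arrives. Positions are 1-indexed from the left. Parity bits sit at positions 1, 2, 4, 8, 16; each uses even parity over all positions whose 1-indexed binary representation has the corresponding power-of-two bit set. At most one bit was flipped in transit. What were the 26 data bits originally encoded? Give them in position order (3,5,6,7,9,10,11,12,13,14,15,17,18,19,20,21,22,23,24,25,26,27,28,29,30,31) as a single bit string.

s1: b1⊕b3⊕b5⊕b7⊕b9⊕b11⊕b13⊕b15⊕b17⊕b19⊕b21⊕b23⊕b25⊕b27⊕b29⊕b31 = 1⊕0⊕0⊕0⊕1⊕0⊕0⊕0⊕0⊕0⊕0⊕1⊕0⊕1⊕1⊕0 = 1
s2: b2⊕b3⊕b6⊕b7⊕b10⊕b11⊕b14⊕b15⊕b18⊕b19⊕b22⊕b23⊕b26⊕b27⊕b30⊕b31 = 1⊕0⊕1⊕0⊕0⊕0⊕1⊕0⊕0⊕0⊕1⊕1⊕1⊕1⊕1⊕0 = 0
s4: b4⊕b5⊕b6⊕b7⊕b12⊕b13⊕b14⊕b15⊕b20⊕b21⊕b22⊕b23⊕b28⊕b29⊕b30⊕b31 = 1⊕0⊕1⊕0⊕0⊕0⊕1⊕0⊕1⊕0⊕1⊕1⊕1⊕1⊕1⊕0 = 1
s8: b8⊕b9⊕b10⊕b11⊕b12⊕b13⊕b14⊕b15⊕b24⊕b25⊕b26⊕b27⊕b28⊕b29⊕b30⊕b31 = 1⊕1⊕0⊕0⊕0⊕0⊕1⊕0⊕0⊕0⊕1⊕1⊕1⊕1⊕1⊕0 = 0
s16: b16⊕b17⊕b18⊕b19⊕b20⊕b21⊕b22⊕b23⊕b24⊕b25⊕b26⊕b27⊕b28⊕b29⊕b30⊕b31 = 0⊕0⊕0⊕0⊕1⊕0⊕1⊕1⊕0⊕0⊕1⊕1⊕1⊕1⊕1⊕0 = 0
Syndrome (s16...s1) = 00101 → position 5.
Flip bit 5: corrected codeword = 1101110110000100000101100111110
Data bits at positions 3,5,6,7,9,10,11,12,13,14,15,17,18,19,20,21,22,23,24,25,26,27,28,29,30,31: 01101000010000101100111110

01101000010000101100111110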